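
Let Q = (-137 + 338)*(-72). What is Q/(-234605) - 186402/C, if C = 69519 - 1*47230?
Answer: -43408274802/5229110845 ≈ -8.3013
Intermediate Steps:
C = 22289 (C = 69519 - 47230 = 22289)
Q = -14472 (Q = 201*(-72) = -14472)
Q/(-234605) - 186402/C = -14472/(-234605) - 186402/22289 = -14472*(-1/234605) - 186402*1/22289 = 14472/234605 - 186402/22289 = -43408274802/5229110845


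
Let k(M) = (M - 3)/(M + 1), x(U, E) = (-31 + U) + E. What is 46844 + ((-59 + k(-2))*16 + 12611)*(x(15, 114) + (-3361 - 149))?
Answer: -40033920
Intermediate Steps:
x(U, E) = -31 + E + U
k(M) = (-3 + M)/(1 + M)
46844 + ((-59 + k(-2))*16 + 12611)*(x(15, 114) + (-3361 - 149)) = 46844 + ((-59 + (-3 - 2)/(1 - 2))*16 + 12611)*((-31 + 114 + 15) + (-3361 - 149)) = 46844 + ((-59 - 5/(-1))*16 + 12611)*(98 - 3510) = 46844 + ((-59 - 1*(-5))*16 + 12611)*(-3412) = 46844 + ((-59 + 5)*16 + 12611)*(-3412) = 46844 + (-54*16 + 12611)*(-3412) = 46844 + (-864 + 12611)*(-3412) = 46844 + 11747*(-3412) = 46844 - 40080764 = -40033920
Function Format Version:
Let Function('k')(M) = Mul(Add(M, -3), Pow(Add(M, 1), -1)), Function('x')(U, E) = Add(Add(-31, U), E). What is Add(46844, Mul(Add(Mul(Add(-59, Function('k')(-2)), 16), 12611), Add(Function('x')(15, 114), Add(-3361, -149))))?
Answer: -40033920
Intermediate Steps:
Function('x')(U, E) = Add(-31, E, U)
Function('k')(M) = Mul(Pow(Add(1, M), -1), Add(-3, M)) (Function('k')(M) = Mul(Add(-3, M), Pow(Add(1, M), -1)) = Mul(Pow(Add(1, M), -1), Add(-3, M)))
Add(46844, Mul(Add(Mul(Add(-59, Function('k')(-2)), 16), 12611), Add(Function('x')(15, 114), Add(-3361, -149)))) = Add(46844, Mul(Add(Mul(Add(-59, Mul(Pow(Add(1, -2), -1), Add(-3, -2))), 16), 12611), Add(Add(-31, 114, 15), Add(-3361, -149)))) = Add(46844, Mul(Add(Mul(Add(-59, Mul(Pow(-1, -1), -5)), 16), 12611), Add(98, -3510))) = Add(46844, Mul(Add(Mul(Add(-59, Mul(-1, -5)), 16), 12611), -3412)) = Add(46844, Mul(Add(Mul(Add(-59, 5), 16), 12611), -3412)) = Add(46844, Mul(Add(Mul(-54, 16), 12611), -3412)) = Add(46844, Mul(Add(-864, 12611), -3412)) = Add(46844, Mul(11747, -3412)) = Add(46844, -40080764) = -40033920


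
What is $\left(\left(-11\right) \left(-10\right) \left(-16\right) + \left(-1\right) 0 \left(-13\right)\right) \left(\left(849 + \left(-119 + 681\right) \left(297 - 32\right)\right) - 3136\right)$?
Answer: $-258091680$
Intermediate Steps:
$\left(\left(-11\right) \left(-10\right) \left(-16\right) + \left(-1\right) 0 \left(-13\right)\right) \left(\left(849 + \left(-119 + 681\right) \left(297 - 32\right)\right) - 3136\right) = \left(110 \left(-16\right) + 0 \left(-13\right)\right) \left(\left(849 + 562 \cdot 265\right) - 3136\right) = \left(-1760 + 0\right) \left(\left(849 + 148930\right) - 3136\right) = - 1760 \left(149779 - 3136\right) = \left(-1760\right) 146643 = -258091680$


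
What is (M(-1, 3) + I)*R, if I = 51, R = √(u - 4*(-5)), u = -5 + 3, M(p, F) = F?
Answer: 162*√2 ≈ 229.10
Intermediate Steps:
u = -2
R = 3*√2 (R = √(-2 - 4*(-5)) = √(-2 + 20) = √18 = 3*√2 ≈ 4.2426)
(M(-1, 3) + I)*R = (3 + 51)*(3*√2) = 54*(3*√2) = 162*√2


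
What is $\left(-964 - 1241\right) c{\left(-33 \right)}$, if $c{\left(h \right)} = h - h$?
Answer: $0$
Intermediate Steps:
$c{\left(h \right)} = 0$
$\left(-964 - 1241\right) c{\left(-33 \right)} = \left(-964 - 1241\right) 0 = \left(-2205\right) 0 = 0$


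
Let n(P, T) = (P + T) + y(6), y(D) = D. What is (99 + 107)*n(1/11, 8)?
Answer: 31930/11 ≈ 2902.7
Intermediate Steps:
n(P, T) = 6 + P + T (n(P, T) = (P + T) + 6 = 6 + P + T)
(99 + 107)*n(1/11, 8) = (99 + 107)*(6 + 1/11 + 8) = 206*(6 + 1/11 + 8) = 206*(155/11) = 31930/11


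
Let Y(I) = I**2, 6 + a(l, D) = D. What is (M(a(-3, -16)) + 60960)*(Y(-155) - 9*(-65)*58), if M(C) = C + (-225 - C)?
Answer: 3519896925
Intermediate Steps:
a(l, D) = -6 + D
M(C) = -225
(M(a(-3, -16)) + 60960)*(Y(-155) - 9*(-65)*58) = (-225 + 60960)*((-155)**2 - 9*(-65)*58) = 60735*(24025 + 585*58) = 60735*(24025 + 33930) = 60735*57955 = 3519896925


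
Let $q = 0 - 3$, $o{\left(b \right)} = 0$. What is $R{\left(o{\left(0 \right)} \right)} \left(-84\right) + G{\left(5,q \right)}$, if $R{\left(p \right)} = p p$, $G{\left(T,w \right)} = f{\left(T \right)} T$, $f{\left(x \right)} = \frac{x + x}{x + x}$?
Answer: $5$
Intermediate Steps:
$f{\left(x \right)} = 1$ ($f{\left(x \right)} = \frac{2 x}{2 x} = 2 x \frac{1}{2 x} = 1$)
$q = -3$ ($q = 0 - 3 = -3$)
$G{\left(T,w \right)} = T$ ($G{\left(T,w \right)} = 1 T = T$)
$R{\left(p \right)} = p^{2}$
$R{\left(o{\left(0 \right)} \right)} \left(-84\right) + G{\left(5,q \right)} = 0^{2} \left(-84\right) + 5 = 0 \left(-84\right) + 5 = 0 + 5 = 5$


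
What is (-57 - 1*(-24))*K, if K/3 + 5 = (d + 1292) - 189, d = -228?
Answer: -86130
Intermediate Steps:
K = 2610 (K = -15 + 3*((-228 + 1292) - 189) = -15 + 3*(1064 - 189) = -15 + 3*875 = -15 + 2625 = 2610)
(-57 - 1*(-24))*K = (-57 - 1*(-24))*2610 = (-57 + 24)*2610 = -33*2610 = -86130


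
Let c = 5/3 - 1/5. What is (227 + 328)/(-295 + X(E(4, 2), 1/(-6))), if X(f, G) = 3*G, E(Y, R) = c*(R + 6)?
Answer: -370/197 ≈ -1.8782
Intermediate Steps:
c = 22/15 (c = 5*(⅓) - 1*⅕ = 5/3 - ⅕ = 22/15 ≈ 1.4667)
E(Y, R) = 44/5 + 22*R/15 (E(Y, R) = 22*(R + 6)/15 = 22*(6 + R)/15 = 44/5 + 22*R/15)
(227 + 328)/(-295 + X(E(4, 2), 1/(-6))) = (227 + 328)/(-295 + 3/(-6)) = 555/(-295 + 3*(-⅙)) = 555/(-295 - ½) = 555/(-591/2) = 555*(-2/591) = -370/197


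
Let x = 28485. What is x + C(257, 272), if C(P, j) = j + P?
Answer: 29014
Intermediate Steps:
C(P, j) = P + j
x + C(257, 272) = 28485 + (257 + 272) = 28485 + 529 = 29014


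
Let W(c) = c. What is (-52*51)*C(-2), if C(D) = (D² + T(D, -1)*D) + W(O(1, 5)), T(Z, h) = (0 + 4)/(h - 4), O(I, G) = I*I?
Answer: -87516/5 ≈ -17503.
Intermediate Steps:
O(I, G) = I²
T(Z, h) = 4/(-4 + h)
C(D) = 1 + D² - 4*D/5 (C(D) = (D² + (4/(-4 - 1))*D) + 1² = (D² + (4/(-5))*D) + 1 = (D² + (4*(-⅕))*D) + 1 = (D² - 4*D/5) + 1 = 1 + D² - 4*D/5)
(-52*51)*C(-2) = (-52*51)*(1 + (-2)² - ⅘*(-2)) = -2652*(1 + 4 + 8/5) = -2652*33/5 = -87516/5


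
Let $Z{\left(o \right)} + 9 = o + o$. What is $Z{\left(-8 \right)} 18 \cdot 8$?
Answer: $-3600$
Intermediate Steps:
$Z{\left(o \right)} = -9 + 2 o$ ($Z{\left(o \right)} = -9 + \left(o + o\right) = -9 + 2 o$)
$Z{\left(-8 \right)} 18 \cdot 8 = \left(-9 + 2 \left(-8\right)\right) 18 \cdot 8 = \left(-9 - 16\right) 18 \cdot 8 = \left(-25\right) 18 \cdot 8 = \left(-450\right) 8 = -3600$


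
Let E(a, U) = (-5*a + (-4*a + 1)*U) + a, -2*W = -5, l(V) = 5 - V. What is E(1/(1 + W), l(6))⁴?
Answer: 1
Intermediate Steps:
W = 5/2 (W = -½*(-5) = 5/2 ≈ 2.5000)
E(a, U) = -4*a + U*(1 - 4*a) (E(a, U) = (-5*a + (1 - 4*a)*U) + a = (-5*a + U*(1 - 4*a)) + a = -4*a + U*(1 - 4*a))
E(1/(1 + W), l(6))⁴ = ((5 - 1*6) - 4/(1 + 5/2) - 4*(5 - 1*6)/(1 + 5/2))⁴ = ((5 - 6) - 4/7/2 - 4*(5 - 6)/7/2)⁴ = (-1 - 4*2/7 - 4*(-1)*2/7)⁴ = (-1 - 8/7 + 8/7)⁴ = (-1)⁴ = 1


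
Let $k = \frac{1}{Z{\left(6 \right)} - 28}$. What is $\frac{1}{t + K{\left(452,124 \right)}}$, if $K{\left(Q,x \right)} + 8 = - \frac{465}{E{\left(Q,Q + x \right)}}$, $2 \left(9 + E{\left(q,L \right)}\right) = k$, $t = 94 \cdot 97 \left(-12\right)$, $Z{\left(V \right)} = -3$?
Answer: $- \frac{559}{61139186} \approx -9.1431 \cdot 10^{-6}$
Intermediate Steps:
$t = -109416$ ($t = 9118 \left(-12\right) = -109416$)
$k = - \frac{1}{31}$ ($k = \frac{1}{-3 - 28} = \frac{1}{-31} = - \frac{1}{31} \approx -0.032258$)
$E{\left(q,L \right)} = - \frac{559}{62}$ ($E{\left(q,L \right)} = -9 + \frac{1}{2} \left(- \frac{1}{31}\right) = -9 - \frac{1}{62} = - \frac{559}{62}$)
$K{\left(Q,x \right)} = \frac{24358}{559}$ ($K{\left(Q,x \right)} = -8 - \frac{465}{- \frac{559}{62}} = -8 - - \frac{28830}{559} = -8 + \frac{28830}{559} = \frac{24358}{559}$)
$\frac{1}{t + K{\left(452,124 \right)}} = \frac{1}{-109416 + \frac{24358}{559}} = \frac{1}{- \frac{61139186}{559}} = - \frac{559}{61139186}$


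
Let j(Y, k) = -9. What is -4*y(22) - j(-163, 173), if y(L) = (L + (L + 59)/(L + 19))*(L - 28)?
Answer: 23961/41 ≈ 584.42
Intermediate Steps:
y(L) = (-28 + L)*(L + (59 + L)/(19 + L)) (y(L) = (L + (59 + L)/(19 + L))*(-28 + L) = (-28 + L)*(L + (59 + L)/(19 + L)))
-4*y(22) - j(-163, 173) = -4*(-1652 + 22³ - 501*22 - 8*22²)/(19 + 22) - 1*(-9) = -4*(-1652 + 10648 - 11022 - 8*484)/41 + 9 = -4*(-1652 + 10648 - 11022 - 3872)/41 + 9 = -4*(-5898)/41 + 9 = -4*(-5898/41) + 9 = 23592/41 + 9 = 23961/41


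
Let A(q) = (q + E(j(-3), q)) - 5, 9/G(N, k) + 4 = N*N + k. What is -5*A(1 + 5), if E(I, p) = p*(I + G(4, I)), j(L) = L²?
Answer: -2015/7 ≈ -287.86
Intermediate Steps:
G(N, k) = 9/(-4 + k + N²) (G(N, k) = 9/(-4 + (N*N + k)) = 9/(-4 + (N² + k)) = 9/(-4 + (k + N²)) = 9/(-4 + k + N²))
E(I, p) = p*(I + 9/(12 + I)) (E(I, p) = p*(I + 9/(-4 + I + 4²)) = p*(I + 9/(-4 + I + 16)) = p*(I + 9/(12 + I)))
A(q) = -5 + 73*q/7 (A(q) = (q + q*(9 + (-3)²*(12 + (-3)²))/(12 + (-3)²)) - 5 = (q + q*(9 + 9*(12 + 9))/(12 + 9)) - 5 = (q + q*(9 + 9*21)/21) - 5 = (q + q*(1/21)*(9 + 189)) - 5 = (q + q*(1/21)*198) - 5 = (q + 66*q/7) - 5 = 73*q/7 - 5 = -5 + 73*q/7)
-5*A(1 + 5) = -5*(-5 + 73*(1 + 5)/7) = -5*(-5 + (73/7)*6) = -5*(-5 + 438/7) = -5*403/7 = -2015/7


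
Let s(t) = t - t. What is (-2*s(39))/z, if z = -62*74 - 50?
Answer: 0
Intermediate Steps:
s(t) = 0
z = -4638 (z = -4588 - 50 = -4638)
(-2*s(39))/z = -2*0/(-4638) = 0*(-1/4638) = 0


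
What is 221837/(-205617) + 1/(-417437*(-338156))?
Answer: -31314250521312347/29024654361008124 ≈ -1.0789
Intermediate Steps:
221837/(-205617) + 1/(-417437*(-338156)) = 221837*(-1/205617) - 1/417437*(-1/338156) = -221837/205617 + 1/141158826172 = -31314250521312347/29024654361008124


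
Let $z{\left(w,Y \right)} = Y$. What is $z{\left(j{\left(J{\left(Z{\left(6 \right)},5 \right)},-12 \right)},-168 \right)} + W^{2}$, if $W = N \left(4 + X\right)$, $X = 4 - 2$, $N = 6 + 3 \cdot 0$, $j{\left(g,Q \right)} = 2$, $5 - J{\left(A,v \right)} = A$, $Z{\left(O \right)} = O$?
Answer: $1128$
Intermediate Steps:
$J{\left(A,v \right)} = 5 - A$
$N = 6$ ($N = 6 + 0 = 6$)
$X = 2$
$W = 36$ ($W = 6 \left(4 + 2\right) = 6 \cdot 6 = 36$)
$z{\left(j{\left(J{\left(Z{\left(6 \right)},5 \right)},-12 \right)},-168 \right)} + W^{2} = -168 + 36^{2} = -168 + 1296 = 1128$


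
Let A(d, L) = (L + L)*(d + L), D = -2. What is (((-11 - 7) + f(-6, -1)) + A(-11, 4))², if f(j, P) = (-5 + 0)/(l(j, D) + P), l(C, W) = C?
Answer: 263169/49 ≈ 5370.8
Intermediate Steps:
A(d, L) = 2*L*(L + d) (A(d, L) = (2*L)*(L + d) = 2*L*(L + d))
f(j, P) = -5/(P + j) (f(j, P) = (-5 + 0)/(j + P) = -5/(P + j))
(((-11 - 7) + f(-6, -1)) + A(-11, 4))² = (((-11 - 7) - 5/(-1 - 6)) + 2*4*(4 - 11))² = ((-18 - 5/(-7)) + 2*4*(-7))² = ((-18 - 5*(-⅐)) - 56)² = ((-18 + 5/7) - 56)² = (-121/7 - 56)² = (-513/7)² = 263169/49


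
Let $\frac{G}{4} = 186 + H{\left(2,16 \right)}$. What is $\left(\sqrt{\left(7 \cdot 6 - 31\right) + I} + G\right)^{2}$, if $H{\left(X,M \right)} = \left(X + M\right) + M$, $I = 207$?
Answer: $\left(880 + \sqrt{218}\right)^{2} \approx 8.006 \cdot 10^{5}$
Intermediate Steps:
$H{\left(X,M \right)} = X + 2 M$ ($H{\left(X,M \right)} = \left(M + X\right) + M = X + 2 M$)
$G = 880$ ($G = 4 \left(186 + \left(2 + 2 \cdot 16\right)\right) = 4 \left(186 + \left(2 + 32\right)\right) = 4 \left(186 + 34\right) = 4 \cdot 220 = 880$)
$\left(\sqrt{\left(7 \cdot 6 - 31\right) + I} + G\right)^{2} = \left(\sqrt{\left(7 \cdot 6 - 31\right) + 207} + 880\right)^{2} = \left(\sqrt{\left(42 - 31\right) + 207} + 880\right)^{2} = \left(\sqrt{11 + 207} + 880\right)^{2} = \left(\sqrt{218} + 880\right)^{2} = \left(880 + \sqrt{218}\right)^{2}$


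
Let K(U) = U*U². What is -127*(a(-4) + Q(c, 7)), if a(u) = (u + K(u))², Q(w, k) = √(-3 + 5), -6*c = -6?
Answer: -587248 - 127*√2 ≈ -5.8743e+5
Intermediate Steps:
c = 1 (c = -⅙*(-6) = 1)
K(U) = U³
Q(w, k) = √2
a(u) = (u + u³)²
-127*(a(-4) + Q(c, 7)) = -127*((-4)²*(1 + (-4)²)² + √2) = -127*(16*(1 + 16)² + √2) = -127*(16*17² + √2) = -127*(16*289 + √2) = -127*(4624 + √2) = -587248 - 127*√2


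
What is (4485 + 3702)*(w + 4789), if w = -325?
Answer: 36546768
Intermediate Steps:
(4485 + 3702)*(w + 4789) = (4485 + 3702)*(-325 + 4789) = 8187*4464 = 36546768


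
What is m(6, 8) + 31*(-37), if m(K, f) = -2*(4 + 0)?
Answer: -1155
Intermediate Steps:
m(K, f) = -8 (m(K, f) = -2*4 = -8)
m(6, 8) + 31*(-37) = -8 + 31*(-37) = -8 - 1147 = -1155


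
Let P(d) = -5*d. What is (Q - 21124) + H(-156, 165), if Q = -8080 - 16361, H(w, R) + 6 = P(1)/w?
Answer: -7109071/156 ≈ -45571.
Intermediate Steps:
H(w, R) = -6 - 5/w (H(w, R) = -6 + (-5*1)/w = -6 - 5/w)
Q = -24441
(Q - 21124) + H(-156, 165) = (-24441 - 21124) + (-6 - 5/(-156)) = -45565 + (-6 - 5*(-1/156)) = -45565 + (-6 + 5/156) = -45565 - 931/156 = -7109071/156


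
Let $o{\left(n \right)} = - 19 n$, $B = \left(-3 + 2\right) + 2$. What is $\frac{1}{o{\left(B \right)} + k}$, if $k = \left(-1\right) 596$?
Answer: $- \frac{1}{615} \approx -0.001626$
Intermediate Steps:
$B = 1$ ($B = -1 + 2 = 1$)
$k = -596$
$\frac{1}{o{\left(B \right)} + k} = \frac{1}{\left(-19\right) 1 - 596} = \frac{1}{-19 - 596} = \frac{1}{-615} = - \frac{1}{615}$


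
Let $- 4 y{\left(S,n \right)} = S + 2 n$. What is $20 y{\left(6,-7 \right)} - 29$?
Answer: $11$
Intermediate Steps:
$y{\left(S,n \right)} = - \frac{n}{2} - \frac{S}{4}$ ($y{\left(S,n \right)} = - \frac{S + 2 n}{4} = - \frac{n}{2} - \frac{S}{4}$)
$20 y{\left(6,-7 \right)} - 29 = 20 \left(\left(- \frac{1}{2}\right) \left(-7\right) - \frac{3}{2}\right) - 29 = 20 \left(\frac{7}{2} - \frac{3}{2}\right) - 29 = 20 \cdot 2 - 29 = 40 - 29 = 11$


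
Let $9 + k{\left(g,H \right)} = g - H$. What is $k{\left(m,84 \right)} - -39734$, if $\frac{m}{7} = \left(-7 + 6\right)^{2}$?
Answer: $39648$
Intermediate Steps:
$m = 7$ ($m = 7 \left(-7 + 6\right)^{2} = 7 \left(-1\right)^{2} = 7 \cdot 1 = 7$)
$k{\left(g,H \right)} = -9 + g - H$ ($k{\left(g,H \right)} = -9 - \left(H - g\right) = -9 + g - H$)
$k{\left(m,84 \right)} - -39734 = \left(-9 + 7 - 84\right) - -39734 = \left(-9 + 7 - 84\right) + 39734 = -86 + 39734 = 39648$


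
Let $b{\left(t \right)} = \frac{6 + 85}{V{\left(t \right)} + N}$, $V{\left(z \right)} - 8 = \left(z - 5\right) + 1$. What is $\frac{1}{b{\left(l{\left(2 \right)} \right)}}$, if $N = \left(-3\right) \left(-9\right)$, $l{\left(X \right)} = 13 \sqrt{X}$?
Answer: $\frac{31}{91} + \frac{\sqrt{2}}{7} \approx 0.54269$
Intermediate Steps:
$V{\left(z \right)} = 4 + z$ ($V{\left(z \right)} = 8 + \left(\left(z - 5\right) + 1\right) = 8 + \left(\left(-5 + z\right) + 1\right) = 8 + \left(-4 + z\right) = 4 + z$)
$N = 27$
$b{\left(t \right)} = \frac{91}{31 + t}$ ($b{\left(t \right)} = \frac{6 + 85}{\left(4 + t\right) + 27} = \frac{91}{31 + t}$)
$\frac{1}{b{\left(l{\left(2 \right)} \right)}} = \frac{1}{91 \frac{1}{31 + 13 \sqrt{2}}} = \frac{31}{91} + \frac{\sqrt{2}}{7}$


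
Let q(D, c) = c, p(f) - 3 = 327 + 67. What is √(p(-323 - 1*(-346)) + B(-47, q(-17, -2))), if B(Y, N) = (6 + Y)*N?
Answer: √479 ≈ 21.886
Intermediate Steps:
p(f) = 397 (p(f) = 3 + (327 + 67) = 3 + 394 = 397)
B(Y, N) = N*(6 + Y)
√(p(-323 - 1*(-346)) + B(-47, q(-17, -2))) = √(397 - 2*(6 - 47)) = √(397 - 2*(-41)) = √(397 + 82) = √479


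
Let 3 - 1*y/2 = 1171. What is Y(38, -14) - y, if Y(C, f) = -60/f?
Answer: 16382/7 ≈ 2340.3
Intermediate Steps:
y = -2336 (y = 6 - 2*1171 = 6 - 2342 = -2336)
Y(38, -14) - y = -60/(-14) - 1*(-2336) = -60*(-1/14) + 2336 = 30/7 + 2336 = 16382/7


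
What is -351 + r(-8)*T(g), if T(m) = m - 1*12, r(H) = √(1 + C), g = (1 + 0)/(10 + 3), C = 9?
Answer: -351 - 155*√10/13 ≈ -388.70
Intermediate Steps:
g = 1/13 ≈ 0.076923
r(H) = √10 (r(H) = √(1 + 9) = √10)
T(m) = -12 + m (T(m) = m - 12 = -12 + m)
-351 + r(-8)*T(g) = -351 + √10*(-12 + 1/13) = -351 + √10*(-155/13) = -351 - 155*√10/13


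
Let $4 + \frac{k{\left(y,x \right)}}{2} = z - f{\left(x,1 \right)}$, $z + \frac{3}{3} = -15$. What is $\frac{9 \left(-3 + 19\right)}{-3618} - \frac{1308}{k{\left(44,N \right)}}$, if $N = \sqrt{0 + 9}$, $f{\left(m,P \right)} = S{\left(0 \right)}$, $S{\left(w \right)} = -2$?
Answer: $\frac{7295}{201} \approx 36.294$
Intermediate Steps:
$z = -16$ ($z = -1 - 15 = -16$)
$f{\left(m,P \right)} = -2$
$N = 3$ ($N = \sqrt{9} = 3$)
$k{\left(y,x \right)} = -36$ ($k{\left(y,x \right)} = -8 + 2 \left(-16 - -2\right) = -8 + 2 \left(-16 + 2\right) = -8 + 2 \left(-14\right) = -8 - 28 = -36$)
$\frac{9 \left(-3 + 19\right)}{-3618} - \frac{1308}{k{\left(44,N \right)}} = \frac{9 \left(-3 + 19\right)}{-3618} - \frac{1308}{-36} = 9 \cdot 16 \left(- \frac{1}{3618}\right) - - \frac{109}{3} = 144 \left(- \frac{1}{3618}\right) + \frac{109}{3} = - \frac{8}{201} + \frac{109}{3} = \frac{7295}{201}$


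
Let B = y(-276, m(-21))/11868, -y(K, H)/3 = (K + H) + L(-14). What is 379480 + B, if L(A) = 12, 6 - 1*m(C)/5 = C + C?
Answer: 375305726/989 ≈ 3.7948e+5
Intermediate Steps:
m(C) = 30 - 10*C (m(C) = 30 - 5*(C + C) = 30 - 10*C)
y(K, H) = -36 - 3*H - 3*K (y(K, H) = -3*((K + H) + 12) = -3*((H + K) + 12) = -3*(12 + H + K) = -36 - 3*H - 3*K)
B = 6/989 (B = (-36 - 3*(30 - 10*(-21)) - 3*(-276))/11868 = (-36 - 3*(30 + 210) + 828)*(1/11868) = (-36 - 3*240 + 828)*(1/11868) = (-36 - 720 + 828)*(1/11868) = 72*(1/11868) = 6/989 ≈ 0.0060667)
379480 + B = 379480 + 6/989 = 375305726/989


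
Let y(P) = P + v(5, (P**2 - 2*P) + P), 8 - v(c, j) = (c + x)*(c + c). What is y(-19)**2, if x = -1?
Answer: 2601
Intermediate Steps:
v(c, j) = 8 - 2*c*(-1 + c) (v(c, j) = 8 - (c - 1)*(c + c) = 8 - (-1 + c)*2*c = 8 - 2*c*(-1 + c))
y(P) = -32 + P (y(P) = P + (8 - 2*5**2 + 2*5) = P + (8 - 2*25 + 10) = P + (8 - 50 + 10) = P - 32 = -32 + P)
y(-19)**2 = (-32 - 19)**2 = (-51)**2 = 2601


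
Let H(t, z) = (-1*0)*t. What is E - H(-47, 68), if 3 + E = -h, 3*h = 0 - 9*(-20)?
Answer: -63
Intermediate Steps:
h = 60 (h = (0 - 9*(-20))/3 = (0 + 180)/3 = (1/3)*180 = 60)
H(t, z) = 0 (H(t, z) = 0*t = 0)
E = -63 (E = -3 - 1*60 = -3 - 60 = -63)
E - H(-47, 68) = -63 - 1*0 = -63 + 0 = -63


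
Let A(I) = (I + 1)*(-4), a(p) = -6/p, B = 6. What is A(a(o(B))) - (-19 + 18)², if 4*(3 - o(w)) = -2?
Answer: 13/7 ≈ 1.8571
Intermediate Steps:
o(w) = 7/2 (o(w) = 3 - ¼*(-2) = 3 + ½ = 7/2)
A(I) = -4 - 4*I (A(I) = (1 + I)*(-4) = -4 - 4*I)
A(a(o(B))) - (-19 + 18)² = (-4 - (-24)/7/2) - (-19 + 18)² = (-4 - (-24)*2/7) - 1*(-1)² = (-4 - 4*(-12/7)) - 1*1 = (-4 + 48/7) - 1 = 20/7 - 1 = 13/7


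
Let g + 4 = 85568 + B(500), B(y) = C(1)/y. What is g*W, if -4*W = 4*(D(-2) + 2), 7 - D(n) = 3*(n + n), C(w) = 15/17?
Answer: -3054634863/1700 ≈ -1.7968e+6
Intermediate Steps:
C(w) = 15/17 (C(w) = 15*(1/17) = 15/17)
B(y) = 15/(17*y)
D(n) = 7 - 6*n (D(n) = 7 - 3*(n + n) = 7 - 3*2*n = 7 - 6*n)
W = -21 (W = -((7 - 6*(-2)) + 2) = -((7 + 12) + 2) = -(19 + 2) = -21 ≈ -21.000)
g = 145458803/1700 (g = -4 + (85568 + (15/17)/500) = -4 + (85568 + (15/17)*(1/500)) = -4 + (85568 + 3/1700) = -4 + 145465603/1700 = 145458803/1700 ≈ 85564.)
g*W = (145458803/1700)*(-21) = -3054634863/1700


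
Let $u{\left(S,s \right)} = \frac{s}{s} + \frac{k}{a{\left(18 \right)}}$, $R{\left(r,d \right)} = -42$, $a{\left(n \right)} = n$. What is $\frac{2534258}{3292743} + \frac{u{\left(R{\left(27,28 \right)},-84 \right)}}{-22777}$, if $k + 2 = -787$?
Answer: $\frac{38575889083}{49999204874} \approx 0.77153$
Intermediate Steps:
$k = -789$ ($k = -2 - 787 = -789$)
$u{\left(S,s \right)} = - \frac{257}{6}$ ($u{\left(S,s \right)} = \frac{s}{s} - \frac{789}{18} = 1 - \frac{263}{6} = - \frac{257}{6}$)
$\frac{2534258}{3292743} + \frac{u{\left(R{\left(27,28 \right)},-84 \right)}}{-22777} = \frac{2534258}{3292743} - \frac{257}{6 \left(-22777\right)} = 2534258 \cdot \frac{1}{3292743} - - \frac{257}{136662} = \frac{2534258}{3292743} + \frac{257}{136662} = \frac{38575889083}{49999204874}$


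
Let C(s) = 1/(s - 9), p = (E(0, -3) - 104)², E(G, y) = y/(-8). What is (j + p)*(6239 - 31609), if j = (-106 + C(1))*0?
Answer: -8717652085/32 ≈ -2.7243e+8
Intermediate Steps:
E(G, y) = -y/8 (E(G, y) = y*(-⅛) = -y/8)
p = 687241/64 (p = (-⅛*(-3) - 104)² = (3/8 - 104)² = (-829/8)² = 687241/64 ≈ 10738.)
C(s) = 1/(-9 + s)
j = 0 (j = (-106 + 1/(-9 + 1))*0 = (-106 + 1/(-8))*0 = (-106 - ⅛)*0 = -849/8*0 = 0)
(j + p)*(6239 - 31609) = (0 + 687241/64)*(6239 - 31609) = (687241/64)*(-25370) = -8717652085/32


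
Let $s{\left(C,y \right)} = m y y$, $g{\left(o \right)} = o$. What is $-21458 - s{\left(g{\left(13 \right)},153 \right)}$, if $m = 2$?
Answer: $-68276$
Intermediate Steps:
$s{\left(C,y \right)} = 2 y^{2}$ ($s{\left(C,y \right)} = 2 y y = 2 y^{2}$)
$-21458 - s{\left(g{\left(13 \right)},153 \right)} = -21458 - 2 \cdot 153^{2} = -21458 - 2 \cdot 23409 = -21458 - 46818 = -68276$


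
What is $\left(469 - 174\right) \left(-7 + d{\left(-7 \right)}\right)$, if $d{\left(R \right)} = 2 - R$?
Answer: $590$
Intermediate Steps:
$\left(469 - 174\right) \left(-7 + d{\left(-7 \right)}\right) = \left(469 - 174\right) \left(-7 + \left(2 - -7\right)\right) = 295 \left(-7 + \left(2 + 7\right)\right) = 295 \left(-7 + 9\right) = 295 \cdot 2 = 590$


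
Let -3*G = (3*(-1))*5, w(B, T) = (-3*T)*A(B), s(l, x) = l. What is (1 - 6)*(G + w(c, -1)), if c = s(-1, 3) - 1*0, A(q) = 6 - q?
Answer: -130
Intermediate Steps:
c = -1 (c = -1 - 1*0 = -1 + 0 = -1)
w(B, T) = -3*T*(6 - B) (w(B, T) = (-3*T)*(6 - B) = -3*T*(6 - B))
G = 5 (G = -3*(-1)*5/3 = -(-1)*5 = -⅓*(-15) = 5)
(1 - 6)*(G + w(c, -1)) = (1 - 6)*(5 + 3*(-1)*(-6 - 1)) = -5*(5 + 3*(-1)*(-7)) = -5*(5 + 21) = -5*26 = -130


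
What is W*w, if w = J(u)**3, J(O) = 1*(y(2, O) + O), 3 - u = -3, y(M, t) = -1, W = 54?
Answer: 6750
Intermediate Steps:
u = 6 (u = 3 - 1*(-3) = 3 + 3 = 6)
J(O) = -1 + O (J(O) = 1*(-1 + O) = -1 + O)
w = 125 (w = (-1 + 6)**3 = 5**3 = 125)
W*w = 54*125 = 6750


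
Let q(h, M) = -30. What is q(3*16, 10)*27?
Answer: -810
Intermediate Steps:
q(3*16, 10)*27 = -30*27 = -810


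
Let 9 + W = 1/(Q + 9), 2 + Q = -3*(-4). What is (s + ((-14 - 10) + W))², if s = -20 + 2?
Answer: 937024/361 ≈ 2595.6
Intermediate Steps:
Q = 10 (Q = -2 - 3*(-4) = -2 + 12 = 10)
s = -18
W = -170/19 (W = -9 + 1/(10 + 9) = -9 + 1/19 = -170/19 ≈ -8.9474)
(s + ((-14 - 10) + W))² = (-18 + ((-14 - 10) - 170/19))² = (-18 + (-24 - 170/19))² = (-18 - 626/19)² = (-968/19)² = 937024/361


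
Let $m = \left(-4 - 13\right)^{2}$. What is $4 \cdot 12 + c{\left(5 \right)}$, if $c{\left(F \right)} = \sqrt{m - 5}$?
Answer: $48 + 2 \sqrt{71} \approx 64.852$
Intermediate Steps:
$m = 289$ ($m = \left(-4 - 13\right)^{2} = \left(-17\right)^{2} = 289$)
$c{\left(F \right)} = 2 \sqrt{71}$ ($c{\left(F \right)} = \sqrt{289 - 5} = \sqrt{284} = 2 \sqrt{71}$)
$4 \cdot 12 + c{\left(5 \right)} = 4 \cdot 12 + 2 \sqrt{71} = 48 + 2 \sqrt{71}$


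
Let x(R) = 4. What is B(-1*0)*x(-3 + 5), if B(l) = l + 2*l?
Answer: 0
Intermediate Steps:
B(l) = 3*l
B(-1*0)*x(-3 + 5) = (3*(-1*0))*4 = (3*0)*4 = 0*4 = 0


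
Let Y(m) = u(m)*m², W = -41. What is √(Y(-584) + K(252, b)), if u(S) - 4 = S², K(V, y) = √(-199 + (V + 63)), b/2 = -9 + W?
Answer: √(116320559360 + 2*√29) ≈ 3.4106e+5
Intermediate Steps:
b = -100 (b = 2*(-9 - 41) = 2*(-50) = -100)
K(V, y) = √(-136 + V) (K(V, y) = √(-199 + (63 + V)) = √(-136 + V))
u(S) = 4 + S²
Y(m) = m²*(4 + m²) (Y(m) = (4 + m²)*m² = m²*(4 + m²))
√(Y(-584) + K(252, b)) = √((-584)²*(4 + (-584)²) + √(-136 + 252)) = √(341056*(4 + 341056) + √116) = √(341056*341060 + 2*√29) = √(116320559360 + 2*√29)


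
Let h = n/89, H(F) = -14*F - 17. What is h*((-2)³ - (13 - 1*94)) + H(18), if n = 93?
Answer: -17152/89 ≈ -192.72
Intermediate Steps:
H(F) = -17 - 14*F
h = 93/89 ≈ 1.0449
h*((-2)³ - (13 - 1*94)) + H(18) = 93*((-2)³ - (13 - 1*94))/89 + (-17 - 14*18) = 93*(-8 - (13 - 94))/89 + (-17 - 252) = 93*(-8 - 1*(-81))/89 - 269 = 93*(-8 + 81)/89 - 269 = (93/89)*73 - 269 = 6789/89 - 269 = -17152/89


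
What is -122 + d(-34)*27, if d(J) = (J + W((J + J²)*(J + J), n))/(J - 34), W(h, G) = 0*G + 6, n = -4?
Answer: -1885/17 ≈ -110.88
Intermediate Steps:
W(h, G) = 6 (W(h, G) = 0 + 6 = 6)
d(J) = (6 + J)/(-34 + J) (d(J) = (J + 6)/(J - 34) = (6 + J)/(-34 + J))
-122 + d(-34)*27 = -122 + ((6 - 34)/(-34 - 34))*27 = -122 + (-28/(-68))*27 = -122 - 1/68*(-28)*27 = -122 + (7/17)*27 = -122 + 189/17 = -1885/17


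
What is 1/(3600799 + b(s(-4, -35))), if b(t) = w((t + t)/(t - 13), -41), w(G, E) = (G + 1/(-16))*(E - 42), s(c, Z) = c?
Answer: 272/979408115 ≈ 2.7772e-7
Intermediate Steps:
w(G, E) = (-42 + E)*(-1/16 + G) (w(G, E) = (G - 1/16)*(-42 + E) = (-1/16 + G)*(-42 + E) = (-42 + E)*(-1/16 + G))
b(t) = 83/16 - 166*t/(-13 + t) (b(t) = 21/8 - 42*(t + t)/(t - 13) - 1/16*(-41) - 41*(t + t)/(t - 13) = 21/8 - 42*2*t/(-13 + t) + 41/16 - 41*2*t/(-13 + t) = 21/8 - 84*t/(-13 + t) + 41/16 - 82*t/(-13 + t) = 83/16 - 166*t/(-13 + t))
1/(3600799 + b(s(-4, -35))) = 1/(3600799 + 83*(-13 - 31*(-4))/(16*(-13 - 4))) = 1/(3600799 + (83/16)*(-13 + 124)/(-17)) = 1/(3600799 + (83/16)*(-1/17)*111) = 1/(3600799 - 9213/272) = 1/(979408115/272) = 272/979408115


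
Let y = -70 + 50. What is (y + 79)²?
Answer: 3481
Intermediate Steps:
y = -20
(y + 79)² = (-20 + 79)² = 59² = 3481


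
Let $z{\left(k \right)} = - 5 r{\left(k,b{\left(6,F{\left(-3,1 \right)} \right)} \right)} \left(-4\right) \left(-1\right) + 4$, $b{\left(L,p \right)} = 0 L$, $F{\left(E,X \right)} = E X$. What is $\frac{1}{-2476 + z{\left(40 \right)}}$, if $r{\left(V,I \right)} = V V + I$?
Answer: $- \frac{1}{34472} \approx -2.9009 \cdot 10^{-5}$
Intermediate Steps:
$b{\left(L,p \right)} = 0$
$r{\left(V,I \right)} = I + V^{2}$ ($r{\left(V,I \right)} = V^{2} + I = I + V^{2}$)
$z{\left(k \right)} = 4 - 20 k^{2}$ ($z{\left(k \right)} = - 5 \left(0 + k^{2}\right) \left(-4\right) \left(-1\right) + 4 = - 5 k^{2} \left(-4\right) \left(-1\right) + 4 = - 5 - 4 k^{2} \left(-1\right) + 4 = - 5 \cdot 4 k^{2} + 4 = - 20 k^{2} + 4 = 4 - 20 k^{2}$)
$\frac{1}{-2476 + z{\left(40 \right)}} = \frac{1}{-2476 + \left(4 - 20 \cdot 40^{2}\right)} = \frac{1}{-2476 + \left(4 - 32000\right)} = \frac{1}{-2476 - 31996} = \frac{1}{-34472} = - \frac{1}{34472}$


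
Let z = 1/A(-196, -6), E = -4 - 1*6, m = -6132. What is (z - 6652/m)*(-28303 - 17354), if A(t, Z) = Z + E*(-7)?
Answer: -1643119335/32704 ≈ -50242.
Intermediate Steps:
E = -10 (E = -4 - 6 = -10)
A(t, Z) = 70 + Z (A(t, Z) = Z - 10*(-7) = Z + 70 = 70 + Z)
z = 1/64 (z = 1/(70 - 6) = 1/64 ≈ 0.015625)
(z - 6652/m)*(-28303 - 17354) = (1/64 - 6652/(-6132))*(-28303 - 17354) = (1/64 - 6652*(-1/6132))*(-45657) = (1/64 + 1663/1533)*(-45657) = (107965/98112)*(-45657) = -1643119335/32704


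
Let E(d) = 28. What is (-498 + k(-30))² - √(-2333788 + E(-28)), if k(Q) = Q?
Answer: 278784 - 8*I*√36465 ≈ 2.7878e+5 - 1527.7*I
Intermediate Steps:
(-498 + k(-30))² - √(-2333788 + E(-28)) = (-498 - 30)² - √(-2333788 + 28) = (-528)² - √(-2333760) = 278784 - 8*I*√36465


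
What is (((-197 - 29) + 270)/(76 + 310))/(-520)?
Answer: -11/50180 ≈ -0.00021921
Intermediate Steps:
(((-197 - 29) + 270)/(76 + 310))/(-520) = ((-226 + 270)/386)*(-1/520) = (44*(1/386))*(-1/520) = (22/193)*(-1/520) = -11/50180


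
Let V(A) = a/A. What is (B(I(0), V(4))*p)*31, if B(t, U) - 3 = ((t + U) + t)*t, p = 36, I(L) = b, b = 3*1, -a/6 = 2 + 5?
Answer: -11718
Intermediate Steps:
a = -42 (a = -6*(2 + 5) = -6*7 = -42)
b = 3
I(L) = 3
V(A) = -42/A
B(t, U) = 3 + t*(U + 2*t) (B(t, U) = 3 + ((t + U) + t)*t = 3 + ((U + t) + t)*t = 3 + (U + 2*t)*t = 3 + t*(U + 2*t))
(B(I(0), V(4))*p)*31 = ((3 + 2*3² - 42/4*3)*36)*31 = ((3 + 2*9 - 42*¼*3)*36)*31 = ((3 + 18 - 21/2*3)*36)*31 = ((3 + 18 - 63/2)*36)*31 = -21/2*36*31 = -378*31 = -11718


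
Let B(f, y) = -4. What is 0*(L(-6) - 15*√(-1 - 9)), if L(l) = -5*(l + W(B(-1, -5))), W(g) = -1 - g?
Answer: 0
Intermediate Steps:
L(l) = -15 - 5*l (L(l) = -5*(l + (-1 - 1*(-4))) = -5*(l + (-1 + 4)) = -5*(l + 3) = -5*(3 + l) = -15 - 5*l)
0*(L(-6) - 15*√(-1 - 9)) = 0*((-15 - 5*(-6)) - 15*√(-1 - 9)) = 0*((-15 + 30) - 15*I*√10) = 0*(15 - 15*I*√10) = 0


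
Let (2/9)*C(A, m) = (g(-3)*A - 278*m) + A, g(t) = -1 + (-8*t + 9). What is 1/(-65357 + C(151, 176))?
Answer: -2/526219 ≈ -3.8007e-6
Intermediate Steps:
g(t) = 8 - 8*t (g(t) = -1 + (9 - 8*t) = 8 - 8*t)
C(A, m) = -1251*m + 297*A/2 (C(A, m) = 9*(((8 - 8*(-3))*A - 278*m) + A)/2 = 9*(((8 + 24)*A - 278*m) + A)/2 = 9*((32*A - 278*m) + A)/2 = 9*((-278*m + 32*A) + A)/2 = 9*(-278*m + 33*A)/2 = -1251*m + 297*A/2)
1/(-65357 + C(151, 176)) = 1/(-65357 + (-1251*176 + (297/2)*151)) = 1/(-65357 + (-220176 + 44847/2)) = 1/(-65357 - 395505/2) = 1/(-526219/2) = -2/526219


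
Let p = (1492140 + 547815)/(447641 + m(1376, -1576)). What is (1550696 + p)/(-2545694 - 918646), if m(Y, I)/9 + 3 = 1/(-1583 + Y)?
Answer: -1773849985909/3962866609460 ≈ -0.44762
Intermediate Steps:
m(Y, I) = -27 + 9/(-1583 + Y)
p = 15639655/3431707 (p = (1492140 + 547815)/(447641 + 9*(4750 - 3*1376)/(-1583 + 1376)) = 2039955/(447641 + 9*(4750 - 4128)/(-207)) = 2039955/(447641 + 9*(-1/207)*622) = 2039955/(447641 - 622/23) = 2039955/(10295121/23) = 2039955*(23/10295121) = 15639655/3431707 ≈ 4.5574)
(1550696 + p)/(-2545694 - 918646) = (1550696 + 15639655/3431707)/(-2545694 - 918646) = (5321549957727/3431707)/(-3464340) = (5321549957727/3431707)*(-1/3464340) = -1773849985909/3962866609460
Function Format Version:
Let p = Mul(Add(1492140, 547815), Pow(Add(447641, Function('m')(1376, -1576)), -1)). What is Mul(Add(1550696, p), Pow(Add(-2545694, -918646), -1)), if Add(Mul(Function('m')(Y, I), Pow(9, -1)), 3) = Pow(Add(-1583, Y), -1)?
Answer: Rational(-1773849985909, 3962866609460) ≈ -0.44762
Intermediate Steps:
Function('m')(Y, I) = Add(-27, Mul(9, Pow(Add(-1583, Y), -1)))
p = Rational(15639655, 3431707) (p = Mul(Add(1492140, 547815), Pow(Add(447641, Mul(9, Pow(Add(-1583, 1376), -1), Add(4750, Mul(-3, 1376)))), -1)) = Mul(2039955, Pow(Add(447641, Mul(9, Pow(-207, -1), Add(4750, -4128))), -1)) = Mul(2039955, Pow(Add(447641, Mul(9, Rational(-1, 207), 622)), -1)) = Mul(2039955, Pow(Add(447641, Rational(-622, 23)), -1)) = Mul(2039955, Pow(Rational(10295121, 23), -1)) = Mul(2039955, Rational(23, 10295121)) = Rational(15639655, 3431707) ≈ 4.5574)
Mul(Add(1550696, p), Pow(Add(-2545694, -918646), -1)) = Mul(Add(1550696, Rational(15639655, 3431707)), Pow(Add(-2545694, -918646), -1)) = Mul(Rational(5321549957727, 3431707), Pow(-3464340, -1)) = Mul(Rational(5321549957727, 3431707), Rational(-1, 3464340)) = Rational(-1773849985909, 3962866609460)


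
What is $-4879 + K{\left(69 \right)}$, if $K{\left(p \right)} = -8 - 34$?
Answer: $-4921$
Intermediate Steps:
$K{\left(p \right)} = -42$
$-4879 + K{\left(69 \right)} = -4879 - 42 = -4921$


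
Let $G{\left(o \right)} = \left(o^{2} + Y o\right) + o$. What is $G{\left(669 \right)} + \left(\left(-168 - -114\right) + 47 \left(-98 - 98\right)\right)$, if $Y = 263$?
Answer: $614911$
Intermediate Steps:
$G{\left(o \right)} = o^{2} + 264 o$ ($G{\left(o \right)} = \left(o^{2} + 263 o\right) + o = o^{2} + 264 o$)
$G{\left(669 \right)} + \left(\left(-168 - -114\right) + 47 \left(-98 - 98\right)\right) = 669 \left(264 + 669\right) + \left(\left(-168 - -114\right) + 47 \left(-98 - 98\right)\right) = 669 \cdot 933 + \left(\left(-168 + 114\right) + 47 \left(-196\right)\right) = 624177 - 9266 = 614911$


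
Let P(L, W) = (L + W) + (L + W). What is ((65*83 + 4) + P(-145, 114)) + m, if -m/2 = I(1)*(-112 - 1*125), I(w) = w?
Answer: 5811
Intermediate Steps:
P(L, W) = 2*L + 2*W
m = 474 (m = -2*(-112 - 1*125) = -2*(-112 - 125) = -2*(-237) = 474)
((65*83 + 4) + P(-145, 114)) + m = ((65*83 + 4) + (2*(-145) + 2*114)) + 474 = ((5395 + 4) + (-290 + 228)) + 474 = (5399 - 62) + 474 = 5337 + 474 = 5811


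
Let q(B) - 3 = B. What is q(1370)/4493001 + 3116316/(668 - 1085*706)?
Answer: -777808893875/191037909519 ≈ -4.0715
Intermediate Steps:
q(B) = 3 + B
q(1370)/4493001 + 3116316/(668 - 1085*706) = (3 + 1370)/4493001 + 3116316/(668 - 1085*706) = 1373*(1/4493001) + 3116316/(668 - 766010) = 1373/4493001 + 3116316/(-765342) = 1373/4493001 + 3116316*(-1/765342) = 1373/4493001 - 519386/127557 = -777808893875/191037909519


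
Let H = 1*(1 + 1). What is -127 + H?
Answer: -125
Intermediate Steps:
H = 2 (H = 1*2 = 2)
-127 + H = -127 + 2 = -125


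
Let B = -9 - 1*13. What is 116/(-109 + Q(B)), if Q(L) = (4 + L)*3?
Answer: -116/163 ≈ -0.71166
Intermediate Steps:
B = -22 (B = -9 - 13 = -22)
Q(L) = 12 + 3*L
116/(-109 + Q(B)) = 116/(-109 + (12 + 3*(-22))) = 116/(-109 + (12 - 66)) = 116/(-109 - 54) = 116/(-163) = 116*(-1/163) = -116/163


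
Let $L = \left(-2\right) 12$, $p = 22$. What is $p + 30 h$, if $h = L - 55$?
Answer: $-2348$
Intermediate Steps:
$L = -24$
$h = -79$ ($h = -24 - 55 = -79$)
$p + 30 h = 22 + 30 \left(-79\right) = 22 - 2370 = -2348$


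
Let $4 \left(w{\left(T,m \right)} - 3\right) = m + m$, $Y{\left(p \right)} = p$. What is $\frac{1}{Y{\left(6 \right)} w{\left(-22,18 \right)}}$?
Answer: $\frac{1}{72} \approx 0.013889$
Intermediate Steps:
$w{\left(T,m \right)} = 3 + \frac{m}{2}$ ($w{\left(T,m \right)} = 3 + \frac{m + m}{4} = 3 + \frac{2 m}{4} = 3 + \frac{m}{2}$)
$\frac{1}{Y{\left(6 \right)} w{\left(-22,18 \right)}} = \frac{1}{6 \left(3 + \frac{1}{2} \cdot 18\right)} = \frac{1}{6 \left(3 + 9\right)} = \frac{1}{6 \cdot 12} = \frac{1}{72}$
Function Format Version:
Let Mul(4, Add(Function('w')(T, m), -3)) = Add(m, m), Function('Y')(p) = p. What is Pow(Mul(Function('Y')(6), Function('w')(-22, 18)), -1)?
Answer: Rational(1, 72) ≈ 0.013889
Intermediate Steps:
Function('w')(T, m) = Add(3, Mul(Rational(1, 2), m)) (Function('w')(T, m) = Add(3, Mul(Rational(1, 4), Add(m, m))) = Add(3, Mul(Rational(1, 4), Mul(2, m))) = Add(3, Mul(Rational(1, 2), m)))
Pow(Mul(Function('Y')(6), Function('w')(-22, 18)), -1) = Pow(Mul(6, Add(3, Mul(Rational(1, 2), 18))), -1) = Pow(Mul(6, Add(3, 9)), -1) = Pow(Mul(6, 12), -1) = Pow(72, -1) = Rational(1, 72)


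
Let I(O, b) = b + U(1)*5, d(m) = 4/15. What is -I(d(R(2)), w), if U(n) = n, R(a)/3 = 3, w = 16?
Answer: -21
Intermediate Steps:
R(a) = 9 (R(a) = 3*3 = 9)
d(m) = 4/15 (d(m) = 4*(1/15) = 4/15)
I(O, b) = 5 + b (I(O, b) = b + 1*5 = b + 5 = 5 + b)
-I(d(R(2)), w) = -(5 + 16) = -1*21 = -21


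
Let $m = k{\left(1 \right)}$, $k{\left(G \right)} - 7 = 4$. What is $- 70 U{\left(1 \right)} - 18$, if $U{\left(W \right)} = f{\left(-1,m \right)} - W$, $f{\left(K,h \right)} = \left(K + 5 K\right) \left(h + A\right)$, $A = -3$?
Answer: $3412$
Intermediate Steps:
$k{\left(G \right)} = 11$ ($k{\left(G \right)} = 7 + 4 = 11$)
$m = 11$
$f{\left(K,h \right)} = 6 K \left(-3 + h\right)$ ($f{\left(K,h \right)} = \left(K + 5 K\right) \left(h - 3\right) = 6 K \left(-3 + h\right)$)
$U{\left(W \right)} = -48 - W$ ($U{\left(W \right)} = 6 \left(-1\right) \left(-3 + 11\right) - W = 6 \left(-1\right) 8 - W = -48 - W$)
$- 70 U{\left(1 \right)} - 18 = - 70 \left(-48 - 1\right) - 18 = \left(-70\right) \left(-49\right) - 18 = 3430 - 18 = 3412$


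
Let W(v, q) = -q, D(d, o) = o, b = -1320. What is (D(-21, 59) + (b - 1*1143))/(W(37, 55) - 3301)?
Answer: 601/839 ≈ 0.71633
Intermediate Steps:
(D(-21, 59) + (b - 1*1143))/(W(37, 55) - 3301) = (59 + (-1320 - 1*1143))/(-1*55 - 3301) = (59 + (-1320 - 1143))/(-55 - 3301) = (59 - 2463)/(-3356) = -2404*(-1/3356) = 601/839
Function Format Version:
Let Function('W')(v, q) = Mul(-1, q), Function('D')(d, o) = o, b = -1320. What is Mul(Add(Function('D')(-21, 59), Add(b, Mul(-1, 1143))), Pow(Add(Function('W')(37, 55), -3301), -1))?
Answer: Rational(601, 839) ≈ 0.71633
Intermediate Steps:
Mul(Add(Function('D')(-21, 59), Add(b, Mul(-1, 1143))), Pow(Add(Function('W')(37, 55), -3301), -1)) = Mul(Add(59, Add(-1320, Mul(-1, 1143))), Pow(Add(Mul(-1, 55), -3301), -1)) = Mul(Add(59, Add(-1320, -1143)), Pow(Add(-55, -3301), -1)) = Mul(Add(59, -2463), Pow(-3356, -1)) = Mul(-2404, Rational(-1, 3356)) = Rational(601, 839)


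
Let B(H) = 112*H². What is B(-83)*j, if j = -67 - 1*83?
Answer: -115735200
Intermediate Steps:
j = -150 (j = -67 - 83 = -150)
B(-83)*j = (112*(-83)²)*(-150) = (112*6889)*(-150) = 771568*(-150) = -115735200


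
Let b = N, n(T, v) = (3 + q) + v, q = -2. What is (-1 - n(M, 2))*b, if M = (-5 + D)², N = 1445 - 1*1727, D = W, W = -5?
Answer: 1128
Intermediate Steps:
D = -5
N = -282 (N = 1445 - 1727 = -282)
M = 100 (M = (-5 - 5)² = (-10)² = 100)
n(T, v) = 1 + v (n(T, v) = (3 - 2) + v = 1 + v)
b = -282
(-1 - n(M, 2))*b = (-1 - (1 + 2))*(-282) = (-1 - 1*3)*(-282) = (-1 - 3)*(-282) = -4*(-282) = 1128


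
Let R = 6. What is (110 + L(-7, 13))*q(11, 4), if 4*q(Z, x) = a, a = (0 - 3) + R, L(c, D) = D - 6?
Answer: 351/4 ≈ 87.750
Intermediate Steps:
L(c, D) = -6 + D
a = 3 (a = (0 - 3) + 6 = -3 + 6 = 3)
q(Z, x) = 3/4 (q(Z, x) = (1/4)*3 = 3/4)
(110 + L(-7, 13))*q(11, 4) = (110 + (-6 + 13))*(3/4) = (110 + 7)*(3/4) = 117*(3/4) = 351/4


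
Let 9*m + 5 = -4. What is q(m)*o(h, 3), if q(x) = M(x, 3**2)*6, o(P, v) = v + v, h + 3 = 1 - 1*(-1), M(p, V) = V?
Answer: 324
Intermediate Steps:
h = -1 (h = -3 + (1 - 1*(-1)) = -3 + (1 + 1) = -3 + 2 = -1)
o(P, v) = 2*v
m = -1 (m = -5/9 + (1/9)*(-4) = -5/9 - 4/9 = -1)
q(x) = 54 (q(x) = 3**2*6 = 9*6 = 54)
q(m)*o(h, 3) = 54*(2*3) = 54*6 = 324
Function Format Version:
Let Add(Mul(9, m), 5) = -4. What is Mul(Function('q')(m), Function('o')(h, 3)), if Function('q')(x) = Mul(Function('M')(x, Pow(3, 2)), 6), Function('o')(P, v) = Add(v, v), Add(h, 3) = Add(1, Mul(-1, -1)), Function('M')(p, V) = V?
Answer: 324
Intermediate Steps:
h = -1 (h = Add(-3, Add(1, Mul(-1, -1))) = Add(-3, Add(1, 1)) = Add(-3, 2) = -1)
Function('o')(P, v) = Mul(2, v)
m = -1 (m = Add(Rational(-5, 9), Mul(Rational(1, 9), -4)) = Add(Rational(-5, 9), Rational(-4, 9)) = -1)
Function('q')(x) = 54 (Function('q')(x) = Mul(Pow(3, 2), 6) = Mul(9, 6) = 54)
Mul(Function('q')(m), Function('o')(h, 3)) = Mul(54, Mul(2, 3)) = Mul(54, 6) = 324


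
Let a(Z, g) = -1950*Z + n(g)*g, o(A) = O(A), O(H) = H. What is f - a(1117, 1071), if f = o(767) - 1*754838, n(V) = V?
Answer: 277038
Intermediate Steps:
o(A) = A
a(Z, g) = g² - 1950*Z (a(Z, g) = -1950*Z + g*g = -1950*Z + g² = g² - 1950*Z)
f = -754071 (f = 767 - 1*754838 = 767 - 754838 = -754071)
f - a(1117, 1071) = -754071 - (1071² - 1950*1117) = -754071 - (1147041 - 2178150) = -754071 - 1*(-1031109) = -754071 + 1031109 = 277038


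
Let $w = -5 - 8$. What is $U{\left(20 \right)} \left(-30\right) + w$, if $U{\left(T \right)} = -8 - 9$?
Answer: $497$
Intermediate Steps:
$U{\left(T \right)} = -17$
$w = -13$ ($w = -5 - 8 = -13$)
$U{\left(20 \right)} \left(-30\right) + w = \left(-17\right) \left(-30\right) - 13 = 510 - 13 = 497$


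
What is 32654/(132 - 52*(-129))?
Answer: 16327/3420 ≈ 4.7740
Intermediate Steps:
32654/(132 - 52*(-129)) = 32654/(132 + 6708) = 32654/6840 = 32654*(1/6840) = 16327/3420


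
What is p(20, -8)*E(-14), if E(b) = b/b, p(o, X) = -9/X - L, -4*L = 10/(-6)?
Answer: 17/24 ≈ 0.70833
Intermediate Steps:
L = 5/12 (L = -5/(2*(-6)) = -5*(-1)/(2*6) = -¼*(-5/3) = 5/12 ≈ 0.41667)
p(o, X) = -5/12 - 9/X (p(o, X) = -9/X - 1*5/12 = -9/X - 5/12 = -5/12 - 9/X)
E(b) = 1
p(20, -8)*E(-14) = (-5/12 - 9/(-8))*1 = (-5/12 - 9*(-⅛))*1 = (-5/12 + 9/8)*1 = (17/24)*1 = 17/24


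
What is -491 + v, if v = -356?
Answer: -847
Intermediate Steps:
-491 + v = -491 - 356 = -847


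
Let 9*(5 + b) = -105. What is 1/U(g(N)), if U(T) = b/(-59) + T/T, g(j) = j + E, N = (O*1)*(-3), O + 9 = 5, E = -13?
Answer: 177/227 ≈ 0.77974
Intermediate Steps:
O = -4 (O = -9 + 5 = -4)
b = -50/3 (b = -5 + (1/9)*(-105) = -5 - 35/3 = -50/3 ≈ -16.667)
N = 12 (N = -4*1*(-3) = -4*(-3) = 12)
g(j) = -13 + j (g(j) = j - 13 = -13 + j)
U(T) = 227/177 (U(T) = -50/3/(-59) + T/T = -50/3*(-1/59) + 1 = 50/177 + 1 = 227/177)
1/U(g(N)) = 1/(227/177) = 177/227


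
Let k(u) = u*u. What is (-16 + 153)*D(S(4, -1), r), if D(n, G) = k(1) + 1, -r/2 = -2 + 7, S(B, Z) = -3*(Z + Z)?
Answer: 274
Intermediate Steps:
k(u) = u²
S(B, Z) = -6*Z
r = -10 (r = -2*(-2 + 7) = -2*5 = -10)
D(n, G) = 2 (D(n, G) = 1² + 1 = 1 + 1 = 2)
(-16 + 153)*D(S(4, -1), r) = (-16 + 153)*2 = 137*2 = 274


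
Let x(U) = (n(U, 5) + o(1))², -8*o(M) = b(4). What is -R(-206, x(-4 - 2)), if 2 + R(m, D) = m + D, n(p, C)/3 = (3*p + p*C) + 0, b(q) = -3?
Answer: -1306889/64 ≈ -20420.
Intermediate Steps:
o(M) = 3/8 (o(M) = -⅛*(-3) = 3/8)
n(p, C) = 9*p + 3*C*p (n(p, C) = 3*((3*p + p*C) + 0) = 3*((3*p + C*p) + 0) = 3*(3*p + C*p) = 9*p + 3*C*p)
x(U) = (3/8 + 24*U)² (x(U) = (3*U*(3 + 5) + 3/8)² = (3*U*8 + 3/8)² = (24*U + 3/8)² = (3/8 + 24*U)²)
R(m, D) = -2 + D + m (R(m, D) = -2 + (m + D) = -2 + (D + m) = -2 + D + m)
-R(-206, x(-4 - 2)) = -(-2 + 9*(1 + 64*(-4 - 2))²/64 - 206) = -(-2 + 9*(1 + 64*(-6))²/64 - 206) = -(-2 + 9*(1 - 384)²/64 - 206) = -(-2 + (9/64)*(-383)² - 206) = -(-2 + (9/64)*146689 - 206) = -(-2 + 1320201/64 - 206) = -1*1306889/64 = -1306889/64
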